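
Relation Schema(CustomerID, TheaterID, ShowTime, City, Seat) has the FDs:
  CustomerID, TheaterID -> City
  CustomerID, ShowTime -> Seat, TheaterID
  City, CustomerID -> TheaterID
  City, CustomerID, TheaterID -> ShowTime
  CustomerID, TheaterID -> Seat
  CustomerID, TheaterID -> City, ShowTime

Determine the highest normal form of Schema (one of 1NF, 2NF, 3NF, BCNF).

Candidate keys: {City, CustomerID}, {CustomerID, ShowTime}, {CustomerID, TheaterID}. Prime attributes: {City, CustomerID, ShowTime, TheaterID}.
The left-hand side of every FD is a superkey, so BCNF is satisfied.

BCNF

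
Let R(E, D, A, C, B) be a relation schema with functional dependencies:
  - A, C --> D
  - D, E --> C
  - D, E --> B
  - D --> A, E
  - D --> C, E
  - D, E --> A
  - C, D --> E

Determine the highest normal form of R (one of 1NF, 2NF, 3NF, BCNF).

Candidate keys: {A, C}, {D}. Prime attributes: {A, C, D}.
Each dependency's left side is a superkey — BCNF holds.

BCNF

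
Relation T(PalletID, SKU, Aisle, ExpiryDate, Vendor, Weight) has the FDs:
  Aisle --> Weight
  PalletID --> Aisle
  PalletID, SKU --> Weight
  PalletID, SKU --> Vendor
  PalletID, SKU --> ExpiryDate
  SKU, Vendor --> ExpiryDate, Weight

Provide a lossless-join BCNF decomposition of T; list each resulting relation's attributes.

Candidate key of the original relation: {PalletID, SKU}.
Within {Aisle, ExpiryDate, PalletID, SKU, Vendor, Weight}: {Aisle}⁺ ∩ {Aisle, ExpiryDate, PalletID, SKU, Vendor, Weight} = {Aisle, Weight}, not the whole set, so Aisle --> Weight violates BCNF; decompose into {Aisle, Weight} and {Aisle, ExpiryDate, PalletID, SKU, Vendor}.
{Aisle, Weight} is in BCNF.
Within {Aisle, ExpiryDate, PalletID, SKU, Vendor}: {PalletID}⁺ ∩ {Aisle, ExpiryDate, PalletID, SKU, Vendor} = {Aisle, PalletID}, not the whole set, so PalletID --> Aisle violates BCNF; decompose into {Aisle, PalletID} and {ExpiryDate, PalletID, SKU, Vendor}.
{Aisle, PalletID} is in BCNF.
Within {ExpiryDate, PalletID, SKU, Vendor}: {SKU, Vendor}⁺ ∩ {ExpiryDate, PalletID, SKU, Vendor} = {ExpiryDate, SKU, Vendor}, not the whole set, so SKU, Vendor --> ExpiryDate violates BCNF; decompose into {ExpiryDate, SKU, Vendor} and {PalletID, SKU, Vendor}.
{ExpiryDate, SKU, Vendor} is in BCNF.
{PalletID, SKU, Vendor} is in BCNF.

{Aisle, PalletID}; {Aisle, Weight}; {ExpiryDate, SKU, Vendor}; {PalletID, SKU, Vendor}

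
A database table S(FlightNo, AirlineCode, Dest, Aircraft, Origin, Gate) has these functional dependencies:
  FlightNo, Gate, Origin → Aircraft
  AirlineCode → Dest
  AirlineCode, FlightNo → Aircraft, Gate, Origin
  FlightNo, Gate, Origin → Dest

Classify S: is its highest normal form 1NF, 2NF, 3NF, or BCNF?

Candidate key: {AirlineCode, FlightNo}. Prime attributes: {AirlineCode, FlightNo}.
FlightNo, Gate, Origin → Aircraft: {FlightNo, Gate, Origin}⁺ = {Aircraft, Dest, FlightNo, Gate, Origin}, which is not all of the attributes, so the left side is not a superkey — BCNF is violated.
FlightNo, Gate, Origin → Aircraft determines the non-prime attribute {Aircraft} from a non-superkey — 3NF is violated.
{AirlineCode} is a proper subset of the key {AirlineCode, FlightNo}, and {AirlineCode}⁺ contains the non-prime attribute {Dest} — a partial dependency, so 2NF is violated.

1NF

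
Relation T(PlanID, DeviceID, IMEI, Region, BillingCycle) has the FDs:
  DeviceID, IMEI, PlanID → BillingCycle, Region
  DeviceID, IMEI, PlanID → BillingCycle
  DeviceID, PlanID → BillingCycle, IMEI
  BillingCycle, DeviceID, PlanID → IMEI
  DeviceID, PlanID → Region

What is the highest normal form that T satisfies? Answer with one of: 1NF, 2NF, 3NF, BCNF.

BCNF

Candidate key: {DeviceID, PlanID}. Prime attributes: {DeviceID, PlanID}.
Each dependency's left side is a superkey — BCNF holds.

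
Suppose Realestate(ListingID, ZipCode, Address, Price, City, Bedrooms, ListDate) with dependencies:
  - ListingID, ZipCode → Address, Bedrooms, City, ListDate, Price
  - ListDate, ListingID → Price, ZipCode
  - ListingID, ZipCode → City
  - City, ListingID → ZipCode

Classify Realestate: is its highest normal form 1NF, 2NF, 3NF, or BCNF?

Candidate keys: {City, ListingID}, {ListDate, ListingID}, {ListingID, ZipCode}. Prime attributes: {City, ListDate, ListingID, ZipCode}.
Each dependency's left side is a superkey — BCNF holds.

BCNF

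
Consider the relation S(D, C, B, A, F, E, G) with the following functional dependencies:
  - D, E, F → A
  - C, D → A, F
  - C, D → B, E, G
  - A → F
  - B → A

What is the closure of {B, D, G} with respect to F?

{A, B, D, F, G}

Start with {B, D, G}.
B → A applies; add {A} → now {A, B, D, G}.
A → F applies; add {F} → now {A, B, D, F, G}.
No further FD applies.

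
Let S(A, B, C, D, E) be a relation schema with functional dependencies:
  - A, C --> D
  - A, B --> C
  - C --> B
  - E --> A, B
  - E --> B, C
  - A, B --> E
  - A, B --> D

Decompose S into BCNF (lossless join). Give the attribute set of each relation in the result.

{A, C, D, E}; {B, C}

Candidate keys of the original relation: {A, B}, {A, C}, {E}.
In {A, B, C, D, E}, {C} is not a superkey ({C}⁺ restricted to this set is {B, C}), so split on C --> B into {B, C} and {A, C, D, E}.
{B, C} has no BCNF violation.
{A, C, D, E} has no BCNF violation.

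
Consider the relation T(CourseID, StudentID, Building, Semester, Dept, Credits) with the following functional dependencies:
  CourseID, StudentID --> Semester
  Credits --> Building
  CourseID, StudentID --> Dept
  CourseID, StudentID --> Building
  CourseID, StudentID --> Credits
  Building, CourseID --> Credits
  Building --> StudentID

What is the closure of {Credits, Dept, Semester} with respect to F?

{Building, Credits, Dept, Semester, StudentID}

Start with {Credits, Dept, Semester}.
Credits --> Building applies; add {Building} → now {Building, Credits, Dept, Semester}.
Building --> StudentID applies; add {StudentID} → now {Building, Credits, Dept, Semester, StudentID}.
No further FD applies.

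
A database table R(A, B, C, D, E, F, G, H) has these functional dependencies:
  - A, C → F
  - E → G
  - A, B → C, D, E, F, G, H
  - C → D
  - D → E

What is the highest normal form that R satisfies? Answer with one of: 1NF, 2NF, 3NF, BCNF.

2NF

Candidate key: {A, B}. Prime attributes: {A, B}.
A, C → F: {A, C}⁺ = {A, C, D, E, F, G}, which is not all of the attributes, so the left side is not a superkey — BCNF is violated.
A, C → F determines the non-prime attribute {F} from a non-superkey — 3NF is violated.
Checking every proper subset of each key, none determines a non-prime attribute — 2NF is satisfied.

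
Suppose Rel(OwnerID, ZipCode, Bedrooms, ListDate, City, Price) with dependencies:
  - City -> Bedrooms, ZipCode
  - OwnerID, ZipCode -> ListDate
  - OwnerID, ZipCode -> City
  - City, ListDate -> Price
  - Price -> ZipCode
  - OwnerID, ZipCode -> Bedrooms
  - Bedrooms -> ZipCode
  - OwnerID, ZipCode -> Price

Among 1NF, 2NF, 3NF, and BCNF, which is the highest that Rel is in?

3NF

Candidate keys: {Bedrooms, OwnerID}, {City, OwnerID}, {OwnerID, Price}, {OwnerID, ZipCode}. Prime attributes: {Bedrooms, City, OwnerID, Price, ZipCode}.
For City -> Bedrooms, ZipCode we have {City}⁺ = {Bedrooms, City, ZipCode}; {City} is not a superkey, so BCNF fails.
Its right-hand attributes {Bedrooms, ZipCode} are all prime, as are those of every other non-superkey FD — the relation is in 3NF.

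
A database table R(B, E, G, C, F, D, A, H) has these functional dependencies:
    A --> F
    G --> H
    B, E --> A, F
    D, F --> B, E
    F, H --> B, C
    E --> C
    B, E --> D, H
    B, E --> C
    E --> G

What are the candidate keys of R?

{A, D}, {A, E}, {B, E}, {D, F}, {E, F}

{A, D}⁺ = {A, B, C, D, E, F, G, H} — all of the relation — so {A, D} is a candidate key.
{A, E}⁺ = {A, B, C, D, E, F, G, H} — all of the relation — so {A, E} is a candidate key.
{B, E}⁺ = {A, B, C, D, E, F, G, H} — all of the relation — so {B, E} is a candidate key.
{D, F}⁺ = {A, B, C, D, E, F, G, H} — all of the relation — so {D, F} is a candidate key.
{E, F}⁺ = {A, B, C, D, E, F, G, H} — all of the relation — so {E, F} is a candidate key.
No proper subset of any of these is a key, and no other minimal superkey exists.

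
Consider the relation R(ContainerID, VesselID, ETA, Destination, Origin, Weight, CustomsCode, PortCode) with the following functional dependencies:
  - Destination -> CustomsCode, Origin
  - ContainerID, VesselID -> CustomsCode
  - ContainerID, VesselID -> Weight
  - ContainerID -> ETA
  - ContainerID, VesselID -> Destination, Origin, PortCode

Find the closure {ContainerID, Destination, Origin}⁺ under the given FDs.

{ContainerID, CustomsCode, Destination, ETA, Origin}

Start with {ContainerID, Destination, Origin}.
Destination -> CustomsCode, Origin applies; add {CustomsCode} → now {ContainerID, CustomsCode, Destination, Origin}.
ContainerID -> ETA applies; add {ETA} → now {ContainerID, CustomsCode, Destination, ETA, Origin}.
No further FD applies.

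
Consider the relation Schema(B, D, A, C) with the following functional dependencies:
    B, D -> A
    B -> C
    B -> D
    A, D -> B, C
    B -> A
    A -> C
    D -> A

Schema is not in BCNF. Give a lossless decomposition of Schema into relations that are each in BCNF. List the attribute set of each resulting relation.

Candidate keys of the original relation: {B}, {D}.
In {A, B, C, D}, {A} is not a superkey ({A}⁺ restricted to this set is {A, C}), so split on A -> C into {A, C} and {A, B, D}.
{A, C} has no BCNF violation.
{A, B, D} has no BCNF violation.

{A, B, D}; {A, C}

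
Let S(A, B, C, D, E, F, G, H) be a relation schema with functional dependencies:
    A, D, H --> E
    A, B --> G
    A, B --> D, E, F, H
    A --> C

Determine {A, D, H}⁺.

Start with {A, D, H}.
A, D, H --> E applies; add {E} → now {A, D, E, H}.
A --> C applies; add {C} → now {A, C, D, E, H}.
No further FD applies.

{A, C, D, E, H}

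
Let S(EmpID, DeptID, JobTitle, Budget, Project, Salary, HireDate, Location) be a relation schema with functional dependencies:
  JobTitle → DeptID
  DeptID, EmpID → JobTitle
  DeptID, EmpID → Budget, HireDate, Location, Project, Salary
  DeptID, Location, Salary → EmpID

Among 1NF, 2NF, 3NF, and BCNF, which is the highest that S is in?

3NF

Candidate keys: {DeptID, EmpID}, {DeptID, Location, Salary}, {EmpID, JobTitle}, {JobTitle, Location, Salary}. Prime attributes: {DeptID, EmpID, JobTitle, Location, Salary}.
For JobTitle → DeptID we have {JobTitle}⁺ = {DeptID, JobTitle}; {JobTitle} is not a superkey, so BCNF fails.
Its right-hand attributes {DeptID} are all prime, as are those of every other non-superkey FD — the relation is in 3NF.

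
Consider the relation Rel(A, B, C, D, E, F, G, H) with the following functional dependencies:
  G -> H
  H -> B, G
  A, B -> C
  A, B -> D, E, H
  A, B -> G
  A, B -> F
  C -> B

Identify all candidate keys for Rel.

Attributes never on any right-hand side: {A} — every candidate key must contain it.
{A, B} is a candidate key since {A, B}⁺ = {A, B, C, D, E, F, G, H} covers every attribute.
{A, C} is a candidate key since {A, C}⁺ = {A, B, C, D, E, F, G, H} covers every attribute.
{A, G} is a candidate key since {A, G}⁺ = {A, B, C, D, E, F, G, H} covers every attribute.
{A, H} is a candidate key since {A, H}⁺ = {A, B, C, D, E, F, G, H} covers every attribute.
No proper subset of any of these is a key, and no other minimal superkey exists.

{A, B}, {A, C}, {A, G}, {A, H}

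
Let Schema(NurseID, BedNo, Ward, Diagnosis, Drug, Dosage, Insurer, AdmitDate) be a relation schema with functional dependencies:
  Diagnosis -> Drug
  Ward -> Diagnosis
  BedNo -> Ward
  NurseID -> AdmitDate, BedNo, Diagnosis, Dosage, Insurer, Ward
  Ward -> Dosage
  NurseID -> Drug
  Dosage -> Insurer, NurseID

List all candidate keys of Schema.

{BedNo}, {Dosage}, {NurseID}, {Ward}

{BedNo}⁺ = {AdmitDate, BedNo, Diagnosis, Dosage, Drug, Insurer, NurseID, Ward}, which is every attribute, so {BedNo} is a candidate key.
{Dosage}⁺ = {AdmitDate, BedNo, Diagnosis, Dosage, Drug, Insurer, NurseID, Ward}, which is every attribute, so {Dosage} is a candidate key.
{NurseID}⁺ = {AdmitDate, BedNo, Diagnosis, Dosage, Drug, Insurer, NurseID, Ward}, which is every attribute, so {NurseID} is a candidate key.
{Ward}⁺ = {AdmitDate, BedNo, Diagnosis, Dosage, Drug, Insurer, NurseID, Ward}, which is every attribute, so {Ward} is a candidate key.
These are minimal and exhaustive — every other superkey contains one of them.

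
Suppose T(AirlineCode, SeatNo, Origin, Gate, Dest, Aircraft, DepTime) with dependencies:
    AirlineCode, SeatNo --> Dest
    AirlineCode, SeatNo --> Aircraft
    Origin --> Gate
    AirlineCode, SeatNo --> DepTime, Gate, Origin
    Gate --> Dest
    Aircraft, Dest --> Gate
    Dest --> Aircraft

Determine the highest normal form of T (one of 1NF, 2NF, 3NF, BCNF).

Candidate key: {AirlineCode, SeatNo}. Prime attributes: {AirlineCode, SeatNo}.
For Origin --> Gate we have {Origin}⁺ = {Aircraft, Dest, Gate, Origin}; {Origin} is not a superkey, so BCNF fails.
Origin --> Gate determines the non-prime attribute {Gate} from a non-superkey — 3NF is violated.
No non-prime attribute depends on a proper subset of any candidate key, so 2NF holds.

2NF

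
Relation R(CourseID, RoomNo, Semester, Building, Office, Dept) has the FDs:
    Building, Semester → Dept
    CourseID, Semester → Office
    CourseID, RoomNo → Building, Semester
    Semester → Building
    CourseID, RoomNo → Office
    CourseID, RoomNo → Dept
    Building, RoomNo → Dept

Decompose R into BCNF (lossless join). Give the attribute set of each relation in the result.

Candidate key of the original relation: {CourseID, RoomNo}.
Within {Building, CourseID, Dept, Office, RoomNo, Semester}: {Building, Semester}⁺ ∩ {Building, CourseID, Dept, Office, RoomNo, Semester} = {Building, Dept, Semester}, not the whole set, so Building, Semester → Dept violates BCNF; decompose into {Building, Dept, Semester} and {Building, CourseID, Office, RoomNo, Semester}.
{Building, Dept, Semester}: every determinant is a superkey — BCNF.
Within {Building, CourseID, Office, RoomNo, Semester}: {CourseID, Semester}⁺ ∩ {Building, CourseID, Office, RoomNo, Semester} = {Building, CourseID, Office, Semester}, not the whole set, so CourseID, Semester → Building, Office violates BCNF; decompose into {Building, CourseID, Office, Semester} and {CourseID, RoomNo, Semester}.
Within {Building, CourseID, Office, Semester}: {Semester}⁺ ∩ {Building, CourseID, Office, Semester} = {Building, Semester}, not the whole set, so Semester → Building violates BCNF; decompose into {Building, Semester} and {CourseID, Office, Semester}.
{Building, Semester}: every determinant is a superkey — BCNF.
{CourseID, Office, Semester}: every determinant is a superkey — BCNF.
{CourseID, RoomNo, Semester}: every determinant is a superkey — BCNF.

{Building, Dept, Semester}; {CourseID, Office, Semester}; {CourseID, RoomNo, Semester}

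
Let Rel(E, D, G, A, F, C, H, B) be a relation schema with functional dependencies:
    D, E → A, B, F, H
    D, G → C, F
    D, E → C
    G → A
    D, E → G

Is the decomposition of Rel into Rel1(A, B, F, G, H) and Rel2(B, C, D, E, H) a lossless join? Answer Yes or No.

No

Rel1 ∩ Rel2 = {B, H}; its closure under F is {B, H}.
Rel1 ⊄ {B, H} and Rel2 ⊄ {B, H}, so the split is lossy.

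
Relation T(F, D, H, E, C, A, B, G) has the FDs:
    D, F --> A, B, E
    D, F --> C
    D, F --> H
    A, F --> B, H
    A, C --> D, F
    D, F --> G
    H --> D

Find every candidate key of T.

{A, C}, {A, F}, {D, F}, {F, H}

{A, C}⁺ = {A, B, C, D, E, F, G, H}, which is every attribute, so {A, C} is a candidate key.
{A, F}⁺ = {A, B, C, D, E, F, G, H}, which is every attribute, so {A, F} is a candidate key.
{D, F}⁺ = {A, B, C, D, E, F, G, H}, which is every attribute, so {D, F} is a candidate key.
{F, H}⁺ = {A, B, C, D, E, F, G, H}, which is every attribute, so {F, H} is a candidate key.
These are minimal and exhaustive — every other superkey contains one of them.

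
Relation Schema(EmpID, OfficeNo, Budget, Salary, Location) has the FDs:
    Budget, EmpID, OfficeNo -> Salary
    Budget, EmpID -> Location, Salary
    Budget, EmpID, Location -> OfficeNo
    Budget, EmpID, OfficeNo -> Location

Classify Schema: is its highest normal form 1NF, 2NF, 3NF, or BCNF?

BCNF

Candidate key: {Budget, EmpID}. Prime attributes: {Budget, EmpID}.
Each dependency's left side is a superkey — BCNF holds.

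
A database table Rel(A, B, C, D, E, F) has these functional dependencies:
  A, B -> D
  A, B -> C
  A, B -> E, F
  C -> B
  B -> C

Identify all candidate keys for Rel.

{A, B}, {A, C}

Attributes never on any right-hand side: {A} — every candidate key must contain it.
{A, B}⁺ = {A, B, C, D, E, F} — all of the relation — so {A, B} is a candidate key.
{A, C}⁺ = {A, B, C, D, E, F} — all of the relation — so {A, C} is a candidate key.
These are minimal and exhaustive — every other superkey contains one of them.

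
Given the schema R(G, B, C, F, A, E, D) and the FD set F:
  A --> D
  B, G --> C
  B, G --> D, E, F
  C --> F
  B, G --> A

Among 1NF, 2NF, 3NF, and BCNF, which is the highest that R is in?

2NF

Candidate key: {B, G}. Prime attributes: {B, G}.
A --> D: {A}⁺ = {A, D}, which is not all of the attributes, so the left side is not a superkey — BCNF is violated.
Because {D} is non-prime and the left side of A --> D is not a superkey, the relation is not in 3NF.
Checking every proper subset of each key, none determines a non-prime attribute — 2NF is satisfied.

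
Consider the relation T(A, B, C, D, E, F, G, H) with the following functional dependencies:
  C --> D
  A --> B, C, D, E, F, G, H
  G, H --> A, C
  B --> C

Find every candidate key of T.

{A}, {G, H}

{A}⁺ = {A, B, C, D, E, F, G, H}, which is every attribute, so {A} is a candidate key.
{G, H}⁺ = {A, B, C, D, E, F, G, H}, which is every attribute, so {G, H} is a candidate key.
Any other superkey properly contains one of these, so there are no further candidate keys.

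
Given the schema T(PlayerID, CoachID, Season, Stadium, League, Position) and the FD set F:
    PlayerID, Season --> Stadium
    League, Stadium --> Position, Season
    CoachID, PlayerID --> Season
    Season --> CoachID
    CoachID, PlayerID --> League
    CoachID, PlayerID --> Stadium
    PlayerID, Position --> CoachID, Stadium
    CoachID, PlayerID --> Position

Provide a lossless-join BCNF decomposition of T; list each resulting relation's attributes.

{CoachID, Season}; {League, PlayerID, Stadium}; {League, Position, Season, Stadium}

Candidate keys of the original relation: {CoachID, PlayerID}, {League, PlayerID, Stadium}, {PlayerID, Position}, {PlayerID, Season}.
{CoachID, League, PlayerID, Position, Season, Stadium}: {League, Stadium} determines {CoachID, League, Position, Season, Stadium} here but is not a superkey — split on League, Stadium --> CoachID, Position, Season, giving {CoachID, League, Position, Season, Stadium} and {League, PlayerID, Stadium}.
{CoachID, League, Position, Season, Stadium}: {Season} determines {CoachID, Season} here but is not a superkey — split on Season --> CoachID, giving {CoachID, Season} and {League, Position, Season, Stadium}.
{CoachID, Season} is in BCNF.
{League, Position, Season, Stadium} is in BCNF.
{League, PlayerID, Stadium} is in BCNF.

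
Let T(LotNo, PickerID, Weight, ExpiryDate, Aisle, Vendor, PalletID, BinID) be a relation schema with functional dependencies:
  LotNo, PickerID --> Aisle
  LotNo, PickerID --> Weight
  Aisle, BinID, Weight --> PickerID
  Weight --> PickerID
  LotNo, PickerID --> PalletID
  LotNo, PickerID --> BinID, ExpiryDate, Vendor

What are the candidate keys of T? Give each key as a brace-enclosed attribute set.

No FD produces {LotNo}, so it must be in every candidate key.
{LotNo, PickerID}⁺ = {Aisle, BinID, ExpiryDate, LotNo, PalletID, PickerID, Vendor, Weight} — all of the relation — so {LotNo, PickerID} is a candidate key.
{LotNo, Weight}⁺ = {Aisle, BinID, ExpiryDate, LotNo, PalletID, PickerID, Vendor, Weight} — all of the relation — so {LotNo, Weight} is a candidate key.
No proper subset of any of these is a key, and no other minimal superkey exists.

{LotNo, PickerID}, {LotNo, Weight}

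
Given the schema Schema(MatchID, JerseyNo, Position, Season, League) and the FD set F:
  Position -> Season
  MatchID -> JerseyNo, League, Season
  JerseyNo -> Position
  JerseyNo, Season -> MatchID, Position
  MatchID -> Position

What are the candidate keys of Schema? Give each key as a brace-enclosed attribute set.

{JerseyNo}⁺ = {JerseyNo, League, MatchID, Position, Season}, which is every attribute, so {JerseyNo} is a candidate key.
{MatchID}⁺ = {JerseyNo, League, MatchID, Position, Season}, which is every attribute, so {MatchID} is a candidate key.
No proper subset of any of these is a key, and no other minimal superkey exists.

{JerseyNo}, {MatchID}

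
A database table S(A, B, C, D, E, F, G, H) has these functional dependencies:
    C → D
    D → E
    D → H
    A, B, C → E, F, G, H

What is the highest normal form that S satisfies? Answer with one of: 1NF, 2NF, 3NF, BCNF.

Candidate key: {A, B, C}. Prime attributes: {A, B, C}.
For C → D we have {C}⁺ = {C, D, E, H}; {C} is not a superkey, so BCNF fails.
Because {D} is non-prime and the left side of C → D is not a superkey, the relation is not in 3NF.
{C} is a proper subset of the key {A, B, C}, and {C}⁺ contains the non-prime attributes {D, E, H} — a partial dependency, so 2NF is violated.

1NF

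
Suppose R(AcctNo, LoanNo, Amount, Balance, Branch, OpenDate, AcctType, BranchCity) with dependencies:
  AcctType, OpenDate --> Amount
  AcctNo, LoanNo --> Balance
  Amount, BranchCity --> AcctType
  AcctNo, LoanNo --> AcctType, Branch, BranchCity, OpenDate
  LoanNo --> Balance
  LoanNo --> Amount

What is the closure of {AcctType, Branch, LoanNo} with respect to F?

{AcctType, Amount, Balance, Branch, LoanNo}

Start with {AcctType, Branch, LoanNo}.
LoanNo --> Balance applies; add {Balance} → now {AcctType, Balance, Branch, LoanNo}.
LoanNo --> Amount applies; add {Amount} → now {AcctType, Amount, Balance, Branch, LoanNo}.
No further FD applies.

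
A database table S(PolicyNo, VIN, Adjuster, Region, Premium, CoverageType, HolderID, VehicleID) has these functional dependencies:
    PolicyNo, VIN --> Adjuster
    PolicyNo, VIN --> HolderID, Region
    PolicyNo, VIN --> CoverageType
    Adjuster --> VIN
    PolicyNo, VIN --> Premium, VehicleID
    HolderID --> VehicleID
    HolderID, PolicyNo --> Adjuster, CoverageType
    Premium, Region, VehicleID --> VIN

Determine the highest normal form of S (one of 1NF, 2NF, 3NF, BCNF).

Candidate keys: {Adjuster, PolicyNo}, {HolderID, PolicyNo}, {PolicyNo, Premium, Region, VehicleID}, {PolicyNo, VIN}. Prime attributes: {Adjuster, HolderID, PolicyNo, Premium, Region, VIN, VehicleID}.
For Adjuster --> VIN we have {Adjuster}⁺ = {Adjuster, VIN}; {Adjuster} is not a superkey, so BCNF fails.
Since {VIN} ⊆ prime attributes and every other non-superkey FD also has a prime right side, the schema is in 3NF.

3NF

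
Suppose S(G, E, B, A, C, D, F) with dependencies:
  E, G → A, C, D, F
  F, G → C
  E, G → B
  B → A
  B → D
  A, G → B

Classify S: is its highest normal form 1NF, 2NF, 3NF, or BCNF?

2NF

Candidate key: {E, G}. Prime attributes: {E, G}.
F, G → C breaks BCNF: {F, G}⁺ = {C, F, G}, so {F, G} is not a superkey.
Because {C} is non-prime and the left side of F, G → C is not a superkey, the relation is not in 3NF.
Checking every proper subset of each key, none determines a non-prime attribute — 2NF is satisfied.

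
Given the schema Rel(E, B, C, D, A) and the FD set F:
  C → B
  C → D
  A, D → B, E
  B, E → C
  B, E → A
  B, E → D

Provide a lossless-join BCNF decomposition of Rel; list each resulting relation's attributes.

{A, C, E}; {B, C, D}

Candidate keys of the original relation: {A, C}, {A, D}, {B, E}, {C, E}.
Within {A, B, C, D, E}: {C}⁺ ∩ {A, B, C, D, E} = {B, C, D}, not the whole set, so C → B, D violates BCNF; decompose into {B, C, D} and {A, C, E}.
{B, C, D} is in BCNF.
{A, C, E} is in BCNF.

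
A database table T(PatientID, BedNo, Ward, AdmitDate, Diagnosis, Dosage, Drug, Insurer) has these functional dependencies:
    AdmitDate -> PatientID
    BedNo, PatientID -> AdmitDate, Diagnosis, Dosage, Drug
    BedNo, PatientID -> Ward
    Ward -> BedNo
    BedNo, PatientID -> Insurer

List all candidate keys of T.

{AdmitDate, BedNo}, {AdmitDate, Ward}, {BedNo, PatientID}, {PatientID, Ward}

{AdmitDate, BedNo}⁺ = {AdmitDate, BedNo, Diagnosis, Dosage, Drug, Insurer, PatientID, Ward} — all of the relation — so {AdmitDate, BedNo} is a candidate key.
{AdmitDate, Ward}⁺ = {AdmitDate, BedNo, Diagnosis, Dosage, Drug, Insurer, PatientID, Ward} — all of the relation — so {AdmitDate, Ward} is a candidate key.
{BedNo, PatientID}⁺ = {AdmitDate, BedNo, Diagnosis, Dosage, Drug, Insurer, PatientID, Ward} — all of the relation — so {BedNo, PatientID} is a candidate key.
{PatientID, Ward}⁺ = {AdmitDate, BedNo, Diagnosis, Dosage, Drug, Insurer, PatientID, Ward} — all of the relation — so {PatientID, Ward} is a candidate key.
These are minimal and exhaustive — every other superkey contains one of them.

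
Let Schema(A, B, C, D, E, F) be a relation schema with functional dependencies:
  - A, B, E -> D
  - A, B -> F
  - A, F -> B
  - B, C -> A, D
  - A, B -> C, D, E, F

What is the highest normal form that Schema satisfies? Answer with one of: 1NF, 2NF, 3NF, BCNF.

Candidate keys: {A, B}, {A, F}, {B, C}. Prime attributes: {A, B, C, F}.
Every FD has a superkey on the left, so the relation is in BCNF.

BCNF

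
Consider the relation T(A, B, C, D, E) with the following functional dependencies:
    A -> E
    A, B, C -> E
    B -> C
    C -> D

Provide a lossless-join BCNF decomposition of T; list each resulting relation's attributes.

{A, B}; {A, E}; {B, C}; {C, D}

Candidate key of the original relation: {A, B}.
{A, B, C, D, E}: {A} determines {A, E} here but is not a superkey — split on A -> E, giving {A, E} and {A, B, C, D}.
{A, E}: every determinant is a superkey — BCNF.
{A, B, C, D}: {B} determines {B, C, D} here but is not a superkey — split on B -> C, D, giving {B, C, D} and {A, B}.
{B, C, D}: {C} determines {C, D} here but is not a superkey — split on C -> D, giving {C, D} and {B, C}.
{C, D}: every determinant is a superkey — BCNF.
{B, C}: every determinant is a superkey — BCNF.
{A, B}: every determinant is a superkey — BCNF.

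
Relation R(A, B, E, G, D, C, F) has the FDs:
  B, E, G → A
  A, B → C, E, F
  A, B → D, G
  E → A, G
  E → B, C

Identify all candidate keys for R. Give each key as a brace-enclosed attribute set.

{E}⁺ = {A, B, C, D, E, F, G} — all of the relation — so {E} is a candidate key.
{A, B}⁺ = {A, B, C, D, E, F, G} — all of the relation — so {A, B} is a candidate key.
No proper subset of any of these is a key, and no other minimal superkey exists.

{A, B}, {E}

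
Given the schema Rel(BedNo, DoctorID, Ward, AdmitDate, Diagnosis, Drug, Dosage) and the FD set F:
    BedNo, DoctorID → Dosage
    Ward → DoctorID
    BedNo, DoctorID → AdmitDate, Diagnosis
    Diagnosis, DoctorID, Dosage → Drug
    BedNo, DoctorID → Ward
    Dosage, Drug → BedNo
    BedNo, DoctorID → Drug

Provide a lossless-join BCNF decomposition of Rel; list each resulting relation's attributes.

Candidate keys of the original relation: {BedNo, DoctorID}, {BedNo, Ward}, {Diagnosis, DoctorID, Dosage}, {Diagnosis, Dosage, Ward}, {DoctorID, Dosage, Drug}, {Dosage, Drug, Ward}.
Within {AdmitDate, BedNo, Diagnosis, DoctorID, Dosage, Drug, Ward}: {Ward}⁺ ∩ {AdmitDate, BedNo, Diagnosis, DoctorID, Dosage, Drug, Ward} = {DoctorID, Ward}, not the whole set, so Ward → DoctorID violates BCNF; decompose into {DoctorID, Ward} and {AdmitDate, BedNo, Diagnosis, Dosage, Drug, Ward}.
{DoctorID, Ward} is in BCNF.
Within {AdmitDate, BedNo, Diagnosis, Dosage, Drug, Ward}: {Dosage, Drug}⁺ ∩ {AdmitDate, BedNo, Diagnosis, Dosage, Drug, Ward} = {BedNo, Dosage, Drug}, not the whole set, so Dosage, Drug → BedNo violates BCNF; decompose into {BedNo, Dosage, Drug} and {AdmitDate, Diagnosis, Dosage, Drug, Ward}.
{BedNo, Dosage, Drug} is in BCNF.
{AdmitDate, Diagnosis, Dosage, Drug, Ward} is in BCNF.

{AdmitDate, Diagnosis, Dosage, Drug, Ward}; {BedNo, Dosage, Drug}; {DoctorID, Ward}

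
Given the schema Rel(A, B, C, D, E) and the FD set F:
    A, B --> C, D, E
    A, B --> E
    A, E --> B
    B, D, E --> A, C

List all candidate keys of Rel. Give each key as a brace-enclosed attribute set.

{A, B}, {A, E}, {B, D, E}

{A, B}⁺ = {A, B, C, D, E}, which is every attribute, so {A, B} is a candidate key.
{A, E}⁺ = {A, B, C, D, E}, which is every attribute, so {A, E} is a candidate key.
{B, D, E}⁺ = {A, B, C, D, E}, which is every attribute, so {B, D, E} is a candidate key.
These are minimal and exhaustive — every other superkey contains one of them.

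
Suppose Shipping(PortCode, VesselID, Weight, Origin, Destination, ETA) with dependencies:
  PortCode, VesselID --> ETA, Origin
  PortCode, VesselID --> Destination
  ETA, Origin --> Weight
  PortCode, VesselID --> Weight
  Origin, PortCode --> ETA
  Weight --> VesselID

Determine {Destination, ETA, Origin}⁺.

{Destination, ETA, Origin, VesselID, Weight}

Start with {Destination, ETA, Origin}.
ETA, Origin --> Weight applies; add {Weight} → now {Destination, ETA, Origin, Weight}.
Weight --> VesselID applies; add {VesselID} → now {Destination, ETA, Origin, VesselID, Weight}.
No further FD applies.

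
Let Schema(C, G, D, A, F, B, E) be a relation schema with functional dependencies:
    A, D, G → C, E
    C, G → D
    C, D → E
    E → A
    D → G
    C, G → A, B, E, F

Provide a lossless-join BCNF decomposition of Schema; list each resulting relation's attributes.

Candidate keys of the original relation: {A, D}, {C, D}, {C, G}, {D, E}.
{A, B, C, D, E, F, G}: {E} determines {A, E} here but is not a superkey — split on E → A, giving {A, E} and {B, C, D, E, F, G}.
{A, E}: every determinant is a superkey — BCNF.
{B, C, D, E, F, G}: {D} determines {D, G} here but is not a superkey — split on D → G, giving {D, G} and {B, C, D, E, F}.
{D, G}: every determinant is a superkey — BCNF.
{B, C, D, E, F}: every determinant is a superkey — BCNF.

{A, E}; {B, C, D, E, F}; {D, G}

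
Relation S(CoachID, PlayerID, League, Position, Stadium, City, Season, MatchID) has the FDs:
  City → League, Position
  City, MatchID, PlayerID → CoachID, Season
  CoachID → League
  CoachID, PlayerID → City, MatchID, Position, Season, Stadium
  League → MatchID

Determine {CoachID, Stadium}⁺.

{CoachID, League, MatchID, Stadium}

Start with {CoachID, Stadium}.
CoachID → League applies; add {League} → now {CoachID, League, Stadium}.
League → MatchID applies; add {MatchID} → now {CoachID, League, MatchID, Stadium}.
No further FD applies.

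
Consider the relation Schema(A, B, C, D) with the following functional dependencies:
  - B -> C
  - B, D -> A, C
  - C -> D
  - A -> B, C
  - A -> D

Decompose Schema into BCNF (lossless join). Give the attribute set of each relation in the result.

Candidate keys of the original relation: {A}, {B}.
In {A, B, C, D}, {C} is not a superkey ({C}⁺ restricted to this set is {C, D}), so split on C -> D into {C, D} and {A, B, C}.
{C, D}: every determinant is a superkey — BCNF.
{A, B, C}: every determinant is a superkey — BCNF.

{A, B, C}; {C, D}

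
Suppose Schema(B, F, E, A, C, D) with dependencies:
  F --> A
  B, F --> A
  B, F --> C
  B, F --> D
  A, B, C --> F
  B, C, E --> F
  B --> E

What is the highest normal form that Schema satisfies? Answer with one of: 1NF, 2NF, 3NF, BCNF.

Candidate keys: {B, C}, {B, F}. Prime attributes: {B, C, F}.
F --> A breaks BCNF: {F}⁺ = {A, F}, so {F} is not a superkey.
Because {A} is non-prime and the left side of F --> A is not a superkey, the relation is not in 3NF.
{B} is a proper subset of the key {B, C}, and {B}⁺ contains the non-prime attribute {E} — a partial dependency, so 2NF is violated.

1NF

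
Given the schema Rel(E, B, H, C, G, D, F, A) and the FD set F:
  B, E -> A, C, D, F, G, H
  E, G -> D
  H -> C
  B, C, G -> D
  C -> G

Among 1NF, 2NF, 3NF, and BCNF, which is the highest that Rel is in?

2NF

Candidate key: {B, E}. Prime attributes: {B, E}.
For E, G -> D we have {E, G}⁺ = {D, E, G}; {E, G} is not a superkey, so BCNF fails.
E, G -> D determines the non-prime attribute {D} from a non-superkey — 3NF is violated.
Checking every proper subset of each key, none determines a non-prime attribute — 2NF is satisfied.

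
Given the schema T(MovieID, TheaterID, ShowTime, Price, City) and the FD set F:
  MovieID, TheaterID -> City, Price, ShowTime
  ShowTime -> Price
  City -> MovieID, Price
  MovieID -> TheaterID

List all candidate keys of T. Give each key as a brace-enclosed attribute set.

{City}, {MovieID}

Closure of {City} is {City, MovieID, Price, ShowTime, TheaterID}, the whole schema; {City} is a candidate key.
Closure of {MovieID} is {City, MovieID, Price, ShowTime, TheaterID}, the whole schema; {MovieID} is a candidate key.
These are minimal and exhaustive — every other superkey contains one of them.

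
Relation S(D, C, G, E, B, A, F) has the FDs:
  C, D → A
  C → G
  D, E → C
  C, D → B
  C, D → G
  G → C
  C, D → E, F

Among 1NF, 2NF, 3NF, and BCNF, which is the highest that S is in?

Candidate keys: {C, D}, {D, E}, {D, G}. Prime attributes: {C, D, E, G}.
For C → G we have {C}⁺ = {C, G}; {C} is not a superkey, so BCNF fails.
Since {G} ⊆ prime attributes and every other non-superkey FD also has a prime right side, the schema is in 3NF.

3NF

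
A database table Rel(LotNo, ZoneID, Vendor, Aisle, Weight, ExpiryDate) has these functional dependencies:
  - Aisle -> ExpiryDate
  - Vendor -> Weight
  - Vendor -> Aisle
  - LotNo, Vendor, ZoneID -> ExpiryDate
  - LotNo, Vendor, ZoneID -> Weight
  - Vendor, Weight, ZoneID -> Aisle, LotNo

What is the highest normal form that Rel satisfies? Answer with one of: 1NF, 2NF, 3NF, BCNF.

Candidate key: {Vendor, ZoneID}. Prime attributes: {Vendor, ZoneID}.
Aisle -> ExpiryDate breaks BCNF: {Aisle}⁺ = {Aisle, ExpiryDate}, so {Aisle} is not a superkey.
Because {ExpiryDate} is non-prime and the left side of Aisle -> ExpiryDate is not a superkey, the relation is not in 3NF.
Since {Vendor} ⊂ {Vendor, ZoneID} and {Vendor}⁺ ⊇ {Aisle, ExpiryDate, Weight} with {Aisle, ExpiryDate, Weight} non-prime, there is a partial dependency; 2NF fails.

1NF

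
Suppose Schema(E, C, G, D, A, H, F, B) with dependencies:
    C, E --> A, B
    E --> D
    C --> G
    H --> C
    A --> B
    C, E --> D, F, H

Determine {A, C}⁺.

Start with {A, C}.
C --> G applies; add {G} → now {A, C, G}.
A --> B applies; add {B} → now {A, B, C, G}.
No further FD applies.

{A, B, C, G}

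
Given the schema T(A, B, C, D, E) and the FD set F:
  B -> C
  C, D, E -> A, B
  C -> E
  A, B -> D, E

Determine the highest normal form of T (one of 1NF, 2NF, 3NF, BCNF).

1NF

Candidate keys: {A, B}, {B, D}, {C, D}. Prime attributes: {A, B, C, D}.
B -> C breaks BCNF: {B}⁺ = {B, C, E}, so {B} is not a superkey.
C -> E determines the non-prime attribute {E} from a non-superkey — 3NF is violated.
Since {B} ⊂ {A, B} and {B}⁺ ⊇ {E} with {E} non-prime, there is a partial dependency; 2NF fails.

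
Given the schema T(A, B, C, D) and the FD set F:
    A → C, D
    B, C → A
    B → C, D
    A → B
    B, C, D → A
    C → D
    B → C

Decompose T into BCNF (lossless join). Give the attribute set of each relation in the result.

{A, B, C}; {C, D}

Candidate keys of the original relation: {A}, {B}.
Within {A, B, C, D}: {C}⁺ ∩ {A, B, C, D} = {C, D}, not the whole set, so C → D violates BCNF; decompose into {C, D} and {A, B, C}.
{C, D}: every determinant is a superkey — BCNF.
{A, B, C}: every determinant is a superkey — BCNF.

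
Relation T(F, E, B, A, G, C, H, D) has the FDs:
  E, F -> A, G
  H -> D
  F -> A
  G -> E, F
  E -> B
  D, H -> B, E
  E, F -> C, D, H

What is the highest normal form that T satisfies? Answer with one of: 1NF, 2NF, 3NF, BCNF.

1NF

Candidate keys: {E, F}, {F, H}, {G}. Prime attributes: {E, F, G, H}.
H -> D: {H}⁺ = {B, D, E, H}, which is not all of the attributes, so the left side is not a superkey — BCNF is violated.
H -> D has non-prime {D} on the right and a non-superkey on the left, so 3NF fails.
Since {E} ⊂ {E, F} and {E}⁺ ⊇ {B} with {B} non-prime, there is a partial dependency; 2NF fails.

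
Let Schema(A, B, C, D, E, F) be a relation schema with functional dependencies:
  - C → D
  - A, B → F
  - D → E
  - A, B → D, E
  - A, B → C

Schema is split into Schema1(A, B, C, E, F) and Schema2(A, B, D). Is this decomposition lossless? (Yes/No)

Yes

The shared attributes are {A, B} and {A, B}⁺ = {A, B, C, D, E, F}.
Since Schema1 ⊆ {A, B, C, D, E, F}, the intersection is a superkey of Schema1; the decomposition is lossless.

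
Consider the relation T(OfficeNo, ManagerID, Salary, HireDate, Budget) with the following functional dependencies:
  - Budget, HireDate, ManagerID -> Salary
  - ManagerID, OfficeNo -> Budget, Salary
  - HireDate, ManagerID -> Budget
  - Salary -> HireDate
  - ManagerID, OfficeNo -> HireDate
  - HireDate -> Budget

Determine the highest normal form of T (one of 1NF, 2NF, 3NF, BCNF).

Candidate key: {ManagerID, OfficeNo}. Prime attributes: {ManagerID, OfficeNo}.
Budget, HireDate, ManagerID -> Salary breaks BCNF: {Budget, HireDate, ManagerID}⁺ = {Budget, HireDate, ManagerID, Salary}, so {Budget, HireDate, ManagerID} is not a superkey.
Because {Salary} is non-prime and the left side of Budget, HireDate, ManagerID -> Salary is not a superkey, the relation is not in 3NF.
No non-prime attribute depends on a proper subset of any candidate key, so 2NF holds.

2NF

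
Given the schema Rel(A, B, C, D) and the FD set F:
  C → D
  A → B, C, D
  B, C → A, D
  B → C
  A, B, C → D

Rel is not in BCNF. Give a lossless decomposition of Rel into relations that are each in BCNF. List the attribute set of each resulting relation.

{A, B, C}; {C, D}

Candidate keys of the original relation: {A}, {B}.
{A, B, C, D}: {C} determines {C, D} here but is not a superkey — split on C → D, giving {C, D} and {A, B, C}.
{C, D} is in BCNF.
{A, B, C} is in BCNF.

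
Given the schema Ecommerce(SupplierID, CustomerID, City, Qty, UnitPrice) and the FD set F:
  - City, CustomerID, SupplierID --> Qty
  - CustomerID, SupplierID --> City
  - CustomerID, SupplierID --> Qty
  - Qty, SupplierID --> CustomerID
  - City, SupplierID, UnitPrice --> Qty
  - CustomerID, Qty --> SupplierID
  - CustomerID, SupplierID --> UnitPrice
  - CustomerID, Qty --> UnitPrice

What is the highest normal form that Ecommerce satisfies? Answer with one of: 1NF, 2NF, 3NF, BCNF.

BCNF

Candidate keys: {City, SupplierID, UnitPrice}, {CustomerID, Qty}, {CustomerID, SupplierID}, {Qty, SupplierID}. Prime attributes: {City, CustomerID, Qty, SupplierID, UnitPrice}.
Each dependency's left side is a superkey — BCNF holds.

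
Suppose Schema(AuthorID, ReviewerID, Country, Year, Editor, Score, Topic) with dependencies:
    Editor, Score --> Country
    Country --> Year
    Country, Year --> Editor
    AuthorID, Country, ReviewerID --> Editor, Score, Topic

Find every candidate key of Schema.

{AuthorID, Country, ReviewerID}, {AuthorID, Editor, ReviewerID, Score}

Attributes never on any right-hand side: {AuthorID, ReviewerID} — every candidate key must contain all of them.
{AuthorID, Country, ReviewerID} is a candidate key since {AuthorID, Country, ReviewerID}⁺ = {AuthorID, Country, Editor, ReviewerID, Score, Topic, Year} covers every attribute.
{AuthorID, Editor, ReviewerID, Score} is a candidate key since {AuthorID, Editor, ReviewerID, Score}⁺ = {AuthorID, Country, Editor, ReviewerID, Score, Topic, Year} covers every attribute.
These are minimal and exhaustive — every other superkey contains one of them.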